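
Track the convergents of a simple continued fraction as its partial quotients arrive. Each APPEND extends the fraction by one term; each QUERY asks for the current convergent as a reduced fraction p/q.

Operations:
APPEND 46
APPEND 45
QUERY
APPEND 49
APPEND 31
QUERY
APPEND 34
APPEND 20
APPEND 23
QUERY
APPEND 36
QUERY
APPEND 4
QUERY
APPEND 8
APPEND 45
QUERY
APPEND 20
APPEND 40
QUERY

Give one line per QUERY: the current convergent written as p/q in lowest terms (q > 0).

2071/45
3149346/68431
49482087187/1075178373
1783501873858/38753067059
7183489582619/156087446609
2673497323649069/58091456243504
2143841412984296669/46582754556643944

APPEND 46: p_0 = 46·1 + 0 = 46, q_0 = 46·0 + 1 = 1 → 46/1
APPEND 45: p_1 = 45·46 + 1 = 2071, q_1 = 45·1 + 0 = 45 → 2071/45
APPEND 49: p_2 = 49·2071 + 46 = 101525, q_2 = 49·45 + 1 = 2206 → 101525/2206
APPEND 31: p_3 = 31·101525 + 2071 = 3149346, q_3 = 31·2206 + 45 = 68431 → 3149346/68431
APPEND 34: p_4 = 34·3149346 + 101525 = 107179289, q_4 = 34·68431 + 2206 = 2328860 → 107179289/2328860
APPEND 20: p_5 = 20·107179289 + 3149346 = 2146735126, q_5 = 20·2328860 + 68431 = 46645631 → 2146735126/46645631
APPEND 23: p_6 = 23·2146735126 + 107179289 = 49482087187, q_6 = 23·46645631 + 2328860 = 1075178373 → 49482087187/1075178373
APPEND 36: p_7 = 36·49482087187 + 2146735126 = 1783501873858, q_7 = 36·1075178373 + 46645631 = 38753067059 → 1783501873858/38753067059
APPEND 4: p_8 = 4·1783501873858 + 49482087187 = 7183489582619, q_8 = 4·38753067059 + 1075178373 = 156087446609 → 7183489582619/156087446609
APPEND 8: p_9 = 8·7183489582619 + 1783501873858 = 59251418534810, q_9 = 8·156087446609 + 38753067059 = 1287452639931 → 59251418534810/1287452639931
APPEND 45: p_10 = 45·59251418534810 + 7183489582619 = 2673497323649069, q_10 = 45·1287452639931 + 156087446609 = 58091456243504 → 2673497323649069/58091456243504
APPEND 20: p_11 = 20·2673497323649069 + 59251418534810 = 53529197891516190, q_11 = 20·58091456243504 + 1287452639931 = 1163116577510011 → 53529197891516190/1163116577510011
APPEND 40: p_12 = 40·53529197891516190 + 2673497323649069 = 2143841412984296669, q_12 = 40·1163116577510011 + 58091456243504 = 46582754556643944 → 2143841412984296669/46582754556643944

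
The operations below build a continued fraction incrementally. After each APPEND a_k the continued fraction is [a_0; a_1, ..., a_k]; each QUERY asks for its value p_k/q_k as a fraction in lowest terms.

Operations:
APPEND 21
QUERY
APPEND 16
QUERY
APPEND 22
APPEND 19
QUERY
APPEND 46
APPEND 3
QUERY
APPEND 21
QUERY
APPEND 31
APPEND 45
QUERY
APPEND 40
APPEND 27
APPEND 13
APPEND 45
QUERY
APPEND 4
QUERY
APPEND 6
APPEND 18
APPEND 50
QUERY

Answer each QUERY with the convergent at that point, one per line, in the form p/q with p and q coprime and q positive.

21/1
337/16
141602/6723
19704983/935556
420325770/19956287
587661499155/27901076672
373528431159935781/17734436256162503
1502400231678290795/71331172990507964
8533644780511856716201/405161606903013866787

APPEND 21: p_0 = 21·1 + 0 = 21, q_0 = 21·0 + 1 = 1 → 21/1
APPEND 16: p_1 = 16·21 + 1 = 337, q_1 = 16·1 + 0 = 16 → 337/16
APPEND 22: p_2 = 22·337 + 21 = 7435, q_2 = 22·16 + 1 = 353 → 7435/353
APPEND 19: p_3 = 19·7435 + 337 = 141602, q_3 = 19·353 + 16 = 6723 → 141602/6723
APPEND 46: p_4 = 46·141602 + 7435 = 6521127, q_4 = 46·6723 + 353 = 309611 → 6521127/309611
APPEND 3: p_5 = 3·6521127 + 141602 = 19704983, q_5 = 3·309611 + 6723 = 935556 → 19704983/935556
APPEND 21: p_6 = 21·19704983 + 6521127 = 420325770, q_6 = 21·935556 + 309611 = 19956287 → 420325770/19956287
APPEND 31: p_7 = 31·420325770 + 19704983 = 13049803853, q_7 = 31·19956287 + 935556 = 619580453 → 13049803853/619580453
APPEND 45: p_8 = 45·13049803853 + 420325770 = 587661499155, q_8 = 45·619580453 + 19956287 = 27901076672 → 587661499155/27901076672
APPEND 40: p_9 = 40·587661499155 + 13049803853 = 23519509770053, q_9 = 40·27901076672 + 619580453 = 1116662647333 → 23519509770053/1116662647333
APPEND 27: p_10 = 27·23519509770053 + 587661499155 = 635614425290586, q_10 = 27·1116662647333 + 27901076672 = 30177792554663 → 635614425290586/30177792554663
APPEND 13: p_11 = 13·635614425290586 + 23519509770053 = 8286507038547671, q_11 = 13·30177792554663 + 1116662647333 = 393427965857952 → 8286507038547671/393427965857952
APPEND 45: p_12 = 45·8286507038547671 + 635614425290586 = 373528431159935781, q_12 = 45·393427965857952 + 30177792554663 = 17734436256162503 → 373528431159935781/17734436256162503
APPEND 4: p_13 = 4·373528431159935781 + 8286507038547671 = 1502400231678290795, q_13 = 4·17734436256162503 + 393427965857952 = 71331172990507964 → 1502400231678290795/71331172990507964
APPEND 6: p_14 = 6·1502400231678290795 + 373528431159935781 = 9387929821229680551, q_14 = 6·71331172990507964 + 17734436256162503 = 445721474199210287 → 9387929821229680551/445721474199210287
APPEND 18: p_15 = 18·9387929821229680551 + 1502400231678290795 = 170485137013812540713, q_15 = 18·445721474199210287 + 71331172990507964 = 8094317708576293130 → 170485137013812540713/8094317708576293130
APPEND 50: p_16 = 50·170485137013812540713 + 9387929821229680551 = 8533644780511856716201, q_16 = 50·8094317708576293130 + 445721474199210287 = 405161606903013866787 → 8533644780511856716201/405161606903013866787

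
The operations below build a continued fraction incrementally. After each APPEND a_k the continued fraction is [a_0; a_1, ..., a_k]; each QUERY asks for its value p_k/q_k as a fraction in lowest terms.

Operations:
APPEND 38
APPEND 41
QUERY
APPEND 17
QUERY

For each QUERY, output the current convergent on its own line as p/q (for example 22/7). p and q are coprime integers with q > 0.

APPEND 38: p_0 = 38·1 + 0 = 38, q_0 = 38·0 + 1 = 1 → 38/1
APPEND 41: p_1 = 41·38 + 1 = 1559, q_1 = 41·1 + 0 = 41 → 1559/41
APPEND 17: p_2 = 17·1559 + 38 = 26541, q_2 = 17·41 + 1 = 698 → 26541/698

1559/41
26541/698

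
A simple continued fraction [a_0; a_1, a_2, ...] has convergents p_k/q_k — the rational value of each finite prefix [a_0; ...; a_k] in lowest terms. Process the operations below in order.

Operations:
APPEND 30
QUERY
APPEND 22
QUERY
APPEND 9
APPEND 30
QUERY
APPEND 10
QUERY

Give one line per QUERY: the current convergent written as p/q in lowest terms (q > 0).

30/1
661/22
180031/5992
1806289/60119

APPEND 30: p_0 = 30·1 + 0 = 30, q_0 = 30·0 + 1 = 1 → 30/1
APPEND 22: p_1 = 22·30 + 1 = 661, q_1 = 22·1 + 0 = 22 → 661/22
APPEND 9: p_2 = 9·661 + 30 = 5979, q_2 = 9·22 + 1 = 199 → 5979/199
APPEND 30: p_3 = 30·5979 + 661 = 180031, q_3 = 30·199 + 22 = 5992 → 180031/5992
APPEND 10: p_4 = 10·180031 + 5979 = 1806289, q_4 = 10·5992 + 199 = 60119 → 1806289/60119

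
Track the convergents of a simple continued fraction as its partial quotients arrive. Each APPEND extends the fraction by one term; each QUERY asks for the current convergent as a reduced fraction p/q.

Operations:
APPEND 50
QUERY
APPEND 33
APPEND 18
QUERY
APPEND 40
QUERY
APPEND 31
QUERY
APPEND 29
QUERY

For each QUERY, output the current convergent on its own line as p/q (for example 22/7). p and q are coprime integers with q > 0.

50/1
29768/595
1192371/23833
36993269/739418
1073997172/21466955

APPEND 50: p_0 = 50·1 + 0 = 50, q_0 = 50·0 + 1 = 1 → 50/1
APPEND 33: p_1 = 33·50 + 1 = 1651, q_1 = 33·1 + 0 = 33 → 1651/33
APPEND 18: p_2 = 18·1651 + 50 = 29768, q_2 = 18·33 + 1 = 595 → 29768/595
APPEND 40: p_3 = 40·29768 + 1651 = 1192371, q_3 = 40·595 + 33 = 23833 → 1192371/23833
APPEND 31: p_4 = 31·1192371 + 29768 = 36993269, q_4 = 31·23833 + 595 = 739418 → 36993269/739418
APPEND 29: p_5 = 29·36993269 + 1192371 = 1073997172, q_5 = 29·739418 + 23833 = 21466955 → 1073997172/21466955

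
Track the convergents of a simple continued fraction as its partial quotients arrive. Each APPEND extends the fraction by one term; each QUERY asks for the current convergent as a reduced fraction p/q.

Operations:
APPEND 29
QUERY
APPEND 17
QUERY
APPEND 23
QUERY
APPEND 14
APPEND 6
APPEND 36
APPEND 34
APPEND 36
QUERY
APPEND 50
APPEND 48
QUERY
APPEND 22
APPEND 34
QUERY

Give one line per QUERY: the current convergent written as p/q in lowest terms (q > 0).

APPEND 29: p_0 = 29·1 + 0 = 29, q_0 = 29·0 + 1 = 1 → 29/1
APPEND 17: p_1 = 17·29 + 1 = 494, q_1 = 17·1 + 0 = 17 → 494/17
APPEND 23: p_2 = 23·494 + 29 = 11391, q_2 = 23·17 + 1 = 392 → 11391/392
APPEND 14: p_3 = 14·11391 + 494 = 159968, q_3 = 14·392 + 17 = 5505 → 159968/5505
APPEND 6: p_4 = 6·159968 + 11391 = 971199, q_4 = 6·5505 + 392 = 33422 → 971199/33422
APPEND 36: p_5 = 36·971199 + 159968 = 35123132, q_5 = 36·33422 + 5505 = 1208697 → 35123132/1208697
APPEND 34: p_6 = 34·35123132 + 971199 = 1195157687, q_6 = 34·1208697 + 33422 = 41129120 → 1195157687/41129120
APPEND 36: p_7 = 36·1195157687 + 35123132 = 43060799864, q_7 = 36·41129120 + 1208697 = 1481857017 → 43060799864/1481857017
APPEND 50: p_8 = 50·43060799864 + 1195157687 = 2154235150887, q_8 = 50·1481857017 + 41129120 = 74133979970 → 2154235150887/74133979970
APPEND 48: p_9 = 48·2154235150887 + 43060799864 = 103446348042440, q_9 = 48·74133979970 + 1481857017 = 3559912895577 → 103446348042440/3559912895577
APPEND 22: p_10 = 22·103446348042440 + 2154235150887 = 2277973892084567, q_10 = 22·3559912895577 + 74133979970 = 78392217682664 → 2277973892084567/78392217682664
APPEND 34: p_11 = 34·2277973892084567 + 103446348042440 = 77554558678917718, q_11 = 34·78392217682664 + 3559912895577 = 2668895314106153 → 77554558678917718/2668895314106153

29/1
494/17
11391/392
43060799864/1481857017
103446348042440/3559912895577
77554558678917718/2668895314106153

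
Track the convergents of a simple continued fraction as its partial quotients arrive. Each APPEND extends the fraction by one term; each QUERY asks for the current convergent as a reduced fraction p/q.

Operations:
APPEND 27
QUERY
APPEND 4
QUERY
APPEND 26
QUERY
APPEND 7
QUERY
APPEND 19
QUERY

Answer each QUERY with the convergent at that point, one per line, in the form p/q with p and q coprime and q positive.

27/1
109/4
2861/105
20136/739
385445/14146

APPEND 27: p_0 = 27·1 + 0 = 27, q_0 = 27·0 + 1 = 1 → 27/1
APPEND 4: p_1 = 4·27 + 1 = 109, q_1 = 4·1 + 0 = 4 → 109/4
APPEND 26: p_2 = 26·109 + 27 = 2861, q_2 = 26·4 + 1 = 105 → 2861/105
APPEND 7: p_3 = 7·2861 + 109 = 20136, q_3 = 7·105 + 4 = 739 → 20136/739
APPEND 19: p_4 = 19·20136 + 2861 = 385445, q_4 = 19·739 + 105 = 14146 → 385445/14146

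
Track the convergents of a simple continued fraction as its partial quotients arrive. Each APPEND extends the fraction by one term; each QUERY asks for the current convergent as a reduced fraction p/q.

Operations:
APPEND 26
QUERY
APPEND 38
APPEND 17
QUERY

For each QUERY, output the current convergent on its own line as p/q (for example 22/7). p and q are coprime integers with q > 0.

26/1
16839/647

APPEND 26: p_0 = 26·1 + 0 = 26, q_0 = 26·0 + 1 = 1 → 26/1
APPEND 38: p_1 = 38·26 + 1 = 989, q_1 = 38·1 + 0 = 38 → 989/38
APPEND 17: p_2 = 17·989 + 26 = 16839, q_2 = 17·38 + 1 = 647 → 16839/647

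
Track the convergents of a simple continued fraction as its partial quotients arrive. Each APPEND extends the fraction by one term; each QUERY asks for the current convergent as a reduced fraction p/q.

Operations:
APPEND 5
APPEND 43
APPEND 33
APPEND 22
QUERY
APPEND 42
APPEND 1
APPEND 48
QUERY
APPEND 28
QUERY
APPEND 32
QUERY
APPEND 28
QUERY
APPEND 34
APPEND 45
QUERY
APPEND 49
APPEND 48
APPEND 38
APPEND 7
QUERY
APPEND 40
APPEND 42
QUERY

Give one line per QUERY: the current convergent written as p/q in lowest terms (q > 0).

APPEND 5: p_0 = 5·1 + 0 = 5, q_0 = 5·0 + 1 = 1 → 5/1
APPEND 43: p_1 = 43·5 + 1 = 216, q_1 = 43·1 + 0 = 43 → 216/43
APPEND 33: p_2 = 33·216 + 5 = 7133, q_2 = 33·43 + 1 = 1420 → 7133/1420
APPEND 22: p_3 = 22·7133 + 216 = 157142, q_3 = 22·1420 + 43 = 31283 → 157142/31283
APPEND 42: p_4 = 42·157142 + 7133 = 6607097, q_4 = 42·31283 + 1420 = 1315306 → 6607097/1315306
APPEND 1: p_5 = 1·6607097 + 157142 = 6764239, q_5 = 1·1315306 + 31283 = 1346589 → 6764239/1346589
APPEND 48: p_6 = 48·6764239 + 6607097 = 331290569, q_6 = 48·1346589 + 1315306 = 65951578 → 331290569/65951578
APPEND 28: p_7 = 28·331290569 + 6764239 = 9282900171, q_7 = 28·65951578 + 1346589 = 1847990773 → 9282900171/1847990773
APPEND 32: p_8 = 32·9282900171 + 331290569 = 297384096041, q_8 = 32·1847990773 + 65951578 = 59201656314 → 297384096041/59201656314
APPEND 28: p_9 = 28·297384096041 + 9282900171 = 8336037589319, q_9 = 28·59201656314 + 1847990773 = 1659494367565 → 8336037589319/1659494367565
APPEND 34: p_10 = 34·8336037589319 + 297384096041 = 283722662132887, q_10 = 34·1659494367565 + 59201656314 = 56482010153524 → 283722662132887/56482010153524
APPEND 45: p_11 = 45·283722662132887 + 8336037589319 = 12775855833569234, q_11 = 45·56482010153524 + 1659494367565 = 2543349951276145 → 12775855833569234/2543349951276145
APPEND 49: p_12 = 49·12775855833569234 + 283722662132887 = 626300658507025353, q_12 = 49·2543349951276145 + 56482010153524 = 124680629622684629 → 626300658507025353/124680629622684629
APPEND 48: p_13 = 48·626300658507025353 + 12775855833569234 = 30075207464170786178, q_13 = 48·124680629622684629 + 2543349951276145 = 5987213571840138337 → 30075207464170786178/5987213571840138337
APPEND 38: p_14 = 38·30075207464170786178 + 626300658507025353 = 1143484184296996900117, q_14 = 38·5987213571840138337 + 124680629622684629 = 227638796359547941435 → 1143484184296996900117/227638796359547941435
APPEND 7: p_15 = 7·1143484184296996900117 + 30075207464170786178 = 8034464497543149086997, q_15 = 7·227638796359547941435 + 5987213571840138337 = 1599458788088675728382 → 8034464497543149086997/1599458788088675728382
APPEND 40: p_16 = 40·8034464497543149086997 + 1143484184296996900117 = 322522064086022960379997, q_16 = 40·1599458788088675728382 + 227638796359547941435 = 64205990319906577076715 → 322522064086022960379997/64205990319906577076715
APPEND 42: p_17 = 42·322522064086022960379997 + 8034464497543149086997 = 13553961156110507485046871, q_17 = 42·64205990319906577076715 + 1599458788088675728382 = 2698251052224164912950412 → 13553961156110507485046871/2698251052224164912950412

157142/31283
331290569/65951578
9282900171/1847990773
297384096041/59201656314
8336037589319/1659494367565
12775855833569234/2543349951276145
8034464497543149086997/1599458788088675728382
13553961156110507485046871/2698251052224164912950412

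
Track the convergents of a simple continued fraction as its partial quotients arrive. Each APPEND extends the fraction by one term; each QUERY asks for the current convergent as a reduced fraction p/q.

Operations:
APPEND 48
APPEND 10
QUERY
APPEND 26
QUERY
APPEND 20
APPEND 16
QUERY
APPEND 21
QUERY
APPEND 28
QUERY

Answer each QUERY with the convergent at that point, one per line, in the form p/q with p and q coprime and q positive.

APPEND 48: p_0 = 48·1 + 0 = 48, q_0 = 48·0 + 1 = 1 → 48/1
APPEND 10: p_1 = 10·48 + 1 = 481, q_1 = 10·1 + 0 = 10 → 481/10
APPEND 26: p_2 = 26·481 + 48 = 12554, q_2 = 26·10 + 1 = 261 → 12554/261
APPEND 20: p_3 = 20·12554 + 481 = 251561, q_3 = 20·261 + 10 = 5230 → 251561/5230
APPEND 16: p_4 = 16·251561 + 12554 = 4037530, q_4 = 16·5230 + 261 = 83941 → 4037530/83941
APPEND 21: p_5 = 21·4037530 + 251561 = 85039691, q_5 = 21·83941 + 5230 = 1767991 → 85039691/1767991
APPEND 28: p_6 = 28·85039691 + 4037530 = 2385148878, q_6 = 28·1767991 + 83941 = 49587689 → 2385148878/49587689

481/10
12554/261
4037530/83941
85039691/1767991
2385148878/49587689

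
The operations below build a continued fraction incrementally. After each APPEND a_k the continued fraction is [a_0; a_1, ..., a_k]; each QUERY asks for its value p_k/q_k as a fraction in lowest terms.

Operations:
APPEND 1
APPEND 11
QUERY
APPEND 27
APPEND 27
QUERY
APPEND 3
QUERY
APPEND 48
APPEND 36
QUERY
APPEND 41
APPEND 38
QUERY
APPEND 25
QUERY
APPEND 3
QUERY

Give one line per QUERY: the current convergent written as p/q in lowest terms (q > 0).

12/11
8787/8057
26686/24469
46456426/42596953
72474577304/66453587349
1813770435781/1663087341367
5513785884647/5055715611450

APPEND 1: p_0 = 1·1 + 0 = 1, q_0 = 1·0 + 1 = 1 → 1/1
APPEND 11: p_1 = 11·1 + 1 = 12, q_1 = 11·1 + 0 = 11 → 12/11
APPEND 27: p_2 = 27·12 + 1 = 325, q_2 = 27·11 + 1 = 298 → 325/298
APPEND 27: p_3 = 27·325 + 12 = 8787, q_3 = 27·298 + 11 = 8057 → 8787/8057
APPEND 3: p_4 = 3·8787 + 325 = 26686, q_4 = 3·8057 + 298 = 24469 → 26686/24469
APPEND 48: p_5 = 48·26686 + 8787 = 1289715, q_5 = 48·24469 + 8057 = 1182569 → 1289715/1182569
APPEND 36: p_6 = 36·1289715 + 26686 = 46456426, q_6 = 36·1182569 + 24469 = 42596953 → 46456426/42596953
APPEND 41: p_7 = 41·46456426 + 1289715 = 1906003181, q_7 = 41·42596953 + 1182569 = 1747657642 → 1906003181/1747657642
APPEND 38: p_8 = 38·1906003181 + 46456426 = 72474577304, q_8 = 38·1747657642 + 42596953 = 66453587349 → 72474577304/66453587349
APPEND 25: p_9 = 25·72474577304 + 1906003181 = 1813770435781, q_9 = 25·66453587349 + 1747657642 = 1663087341367 → 1813770435781/1663087341367
APPEND 3: p_10 = 3·1813770435781 + 72474577304 = 5513785884647, q_10 = 3·1663087341367 + 66453587349 = 5055715611450 → 5513785884647/5055715611450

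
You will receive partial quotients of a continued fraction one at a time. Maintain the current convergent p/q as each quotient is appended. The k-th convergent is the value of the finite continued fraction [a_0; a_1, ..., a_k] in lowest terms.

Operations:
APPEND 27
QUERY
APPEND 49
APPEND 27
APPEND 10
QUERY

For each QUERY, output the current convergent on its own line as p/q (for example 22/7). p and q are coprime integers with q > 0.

27/1
359074/13289

APPEND 27: p_0 = 27·1 + 0 = 27, q_0 = 27·0 + 1 = 1 → 27/1
APPEND 49: p_1 = 49·27 + 1 = 1324, q_1 = 49·1 + 0 = 49 → 1324/49
APPEND 27: p_2 = 27·1324 + 27 = 35775, q_2 = 27·49 + 1 = 1324 → 35775/1324
APPEND 10: p_3 = 10·35775 + 1324 = 359074, q_3 = 10·1324 + 49 = 13289 → 359074/13289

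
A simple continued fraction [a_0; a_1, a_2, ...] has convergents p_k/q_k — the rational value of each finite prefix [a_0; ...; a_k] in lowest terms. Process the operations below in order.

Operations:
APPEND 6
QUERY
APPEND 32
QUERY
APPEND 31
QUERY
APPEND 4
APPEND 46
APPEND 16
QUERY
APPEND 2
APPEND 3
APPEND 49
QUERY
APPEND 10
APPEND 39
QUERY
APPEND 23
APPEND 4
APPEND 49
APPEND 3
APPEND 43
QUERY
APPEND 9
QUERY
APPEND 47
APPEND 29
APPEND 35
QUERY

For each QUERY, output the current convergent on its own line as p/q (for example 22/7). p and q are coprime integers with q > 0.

6/1
193/32
5989/993
17893637/2966836
6338597529/1050964616
2483407267371/411758776793
1490189365589419425/247079308507705033
13446095054210178278/2229415901655600951
644062576750980639506586/106788130269860030958965

APPEND 6: p_0 = 6·1 + 0 = 6, q_0 = 6·0 + 1 = 1 → 6/1
APPEND 32: p_1 = 32·6 + 1 = 193, q_1 = 32·1 + 0 = 32 → 193/32
APPEND 31: p_2 = 31·193 + 6 = 5989, q_2 = 31·32 + 1 = 993 → 5989/993
APPEND 4: p_3 = 4·5989 + 193 = 24149, q_3 = 4·993 + 32 = 4004 → 24149/4004
APPEND 46: p_4 = 46·24149 + 5989 = 1116843, q_4 = 46·4004 + 993 = 185177 → 1116843/185177
APPEND 16: p_5 = 16·1116843 + 24149 = 17893637, q_5 = 16·185177 + 4004 = 2966836 → 17893637/2966836
APPEND 2: p_6 = 2·17893637 + 1116843 = 36904117, q_6 = 2·2966836 + 185177 = 6118849 → 36904117/6118849
APPEND 3: p_7 = 3·36904117 + 17893637 = 128605988, q_7 = 3·6118849 + 2966836 = 21323383 → 128605988/21323383
APPEND 49: p_8 = 49·128605988 + 36904117 = 6338597529, q_8 = 49·21323383 + 6118849 = 1050964616 → 6338597529/1050964616
APPEND 10: p_9 = 10·6338597529 + 128605988 = 63514581278, q_9 = 10·1050964616 + 21323383 = 10530969543 → 63514581278/10530969543
APPEND 39: p_10 = 39·63514581278 + 6338597529 = 2483407267371, q_10 = 39·10530969543 + 1050964616 = 411758776793 → 2483407267371/411758776793
APPEND 23: p_11 = 23·2483407267371 + 63514581278 = 57181881730811, q_11 = 23·411758776793 + 10530969543 = 9480982835782 → 57181881730811/9480982835782
APPEND 4: p_12 = 4·57181881730811 + 2483407267371 = 231210934190615, q_12 = 4·9480982835782 + 411758776793 = 38335690119921 → 231210934190615/38335690119921
APPEND 49: p_13 = 49·231210934190615 + 57181881730811 = 11386517657070946, q_13 = 49·38335690119921 + 9480982835782 = 1887929798711911 → 11386517657070946/1887929798711911
APPEND 3: p_14 = 3·11386517657070946 + 231210934190615 = 34390763905403453, q_14 = 3·1887929798711911 + 38335690119921 = 5702125086255654 → 34390763905403453/5702125086255654
APPEND 43: p_15 = 43·34390763905403453 + 11386517657070946 = 1490189365589419425, q_15 = 43·5702125086255654 + 1887929798711911 = 247079308507705033 → 1490189365589419425/247079308507705033
APPEND 9: p_16 = 9·1490189365589419425 + 34390763905403453 = 13446095054210178278, q_16 = 9·247079308507705033 + 5702125086255654 = 2229415901655600951 → 13446095054210178278/2229415901655600951
APPEND 47: p_17 = 47·13446095054210178278 + 1490189365589419425 = 633456656913467798491, q_17 = 47·2229415901655600951 + 247079308507705033 = 105029626686320949730 → 633456656913467798491/105029626686320949730
APPEND 29: p_18 = 29·633456656913467798491 + 13446095054210178278 = 18383689145544776334517, q_18 = 29·105029626686320949730 + 2229415901655600951 = 3048088589804963143121 → 18383689145544776334517/3048088589804963143121
APPEND 35: p_19 = 35·18383689145544776334517 + 633456656913467798491 = 644062576750980639506586, q_19 = 35·3048088589804963143121 + 105029626686320949730 = 106788130269860030958965 → 644062576750980639506586/106788130269860030958965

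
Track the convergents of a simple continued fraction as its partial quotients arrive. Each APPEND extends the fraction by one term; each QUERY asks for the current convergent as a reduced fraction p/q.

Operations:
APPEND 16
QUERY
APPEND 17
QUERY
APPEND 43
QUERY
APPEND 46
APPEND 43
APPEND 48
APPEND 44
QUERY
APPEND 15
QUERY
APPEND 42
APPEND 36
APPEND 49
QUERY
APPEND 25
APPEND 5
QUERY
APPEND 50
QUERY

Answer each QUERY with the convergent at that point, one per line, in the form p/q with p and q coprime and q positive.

APPEND 16: p_0 = 16·1 + 0 = 16, q_0 = 16·0 + 1 = 1 → 16/1
APPEND 17: p_1 = 17·16 + 1 = 273, q_1 = 17·1 + 0 = 17 → 273/17
APPEND 43: p_2 = 43·273 + 16 = 11755, q_2 = 43·17 + 1 = 732 → 11755/732
APPEND 46: p_3 = 46·11755 + 273 = 541003, q_3 = 46·732 + 17 = 33689 → 541003/33689
APPEND 43: p_4 = 43·541003 + 11755 = 23274884, q_4 = 43·33689 + 732 = 1449359 → 23274884/1449359
APPEND 48: p_5 = 48·23274884 + 541003 = 1117735435, q_5 = 48·1449359 + 33689 = 69602921 → 1117735435/69602921
APPEND 44: p_6 = 44·1117735435 + 23274884 = 49203634024, q_6 = 44·69602921 + 1449359 = 3063977883 → 49203634024/3063977883
APPEND 15: p_7 = 15·49203634024 + 1117735435 = 739172245795, q_7 = 15·3063977883 + 69602921 = 46029271166 → 739172245795/46029271166
APPEND 42: p_8 = 42·739172245795 + 49203634024 = 31094437957414, q_8 = 42·46029271166 + 3063977883 = 1936293366855 → 31094437957414/1936293366855
APPEND 36: p_9 = 36·31094437957414 + 739172245795 = 1120138938712699, q_9 = 36·1936293366855 + 46029271166 = 69752590477946 → 1120138938712699/69752590477946
APPEND 49: p_10 = 49·1120138938712699 + 31094437957414 = 54917902434879665, q_10 = 49·69752590477946 + 1936293366855 = 3419813226786209 → 54917902434879665/3419813226786209
APPEND 25: p_11 = 25·54917902434879665 + 1120138938712699 = 1374067699810704324, q_11 = 25·3419813226786209 + 69752590477946 = 85565083260133171 → 1374067699810704324/85565083260133171
APPEND 5: p_12 = 5·1374067699810704324 + 54917902434879665 = 6925256401488401285, q_12 = 5·85565083260133171 + 3419813226786209 = 431245229527452064 → 6925256401488401285/431245229527452064
APPEND 50: p_13 = 50·6925256401488401285 + 1374067699810704324 = 347636887774230768574, q_13 = 50·431245229527452064 + 85565083260133171 = 21647826559632736371 → 347636887774230768574/21647826559632736371

16/1
273/17
11755/732
49203634024/3063977883
739172245795/46029271166
54917902434879665/3419813226786209
6925256401488401285/431245229527452064
347636887774230768574/21647826559632736371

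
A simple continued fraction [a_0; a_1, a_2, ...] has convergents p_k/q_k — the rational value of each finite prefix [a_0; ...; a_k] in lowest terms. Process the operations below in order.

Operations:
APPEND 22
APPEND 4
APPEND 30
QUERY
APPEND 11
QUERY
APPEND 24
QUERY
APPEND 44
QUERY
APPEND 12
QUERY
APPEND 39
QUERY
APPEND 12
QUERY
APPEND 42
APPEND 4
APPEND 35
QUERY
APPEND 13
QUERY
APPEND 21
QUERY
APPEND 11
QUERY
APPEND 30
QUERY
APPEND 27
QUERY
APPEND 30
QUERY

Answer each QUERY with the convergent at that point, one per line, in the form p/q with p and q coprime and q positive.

APPEND 22: p_0 = 22·1 + 0 = 22, q_0 = 22·0 + 1 = 1 → 22/1
APPEND 4: p_1 = 4·22 + 1 = 89, q_1 = 4·1 + 0 = 4 → 89/4
APPEND 30: p_2 = 30·89 + 22 = 2692, q_2 = 30·4 + 1 = 121 → 2692/121
APPEND 11: p_3 = 11·2692 + 89 = 29701, q_3 = 11·121 + 4 = 1335 → 29701/1335
APPEND 24: p_4 = 24·29701 + 2692 = 715516, q_4 = 24·1335 + 121 = 32161 → 715516/32161
APPEND 44: p_5 = 44·715516 + 29701 = 31512405, q_5 = 44·32161 + 1335 = 1416419 → 31512405/1416419
APPEND 12: p_6 = 12·31512405 + 715516 = 378864376, q_6 = 12·1416419 + 32161 = 17029189 → 378864376/17029189
APPEND 39: p_7 = 39·378864376 + 31512405 = 14807223069, q_7 = 39·17029189 + 1416419 = 665554790 → 14807223069/665554790
APPEND 12: p_8 = 12·14807223069 + 378864376 = 178065541204, q_8 = 12·665554790 + 17029189 = 8003686669 → 178065541204/8003686669
APPEND 42: p_9 = 42·178065541204 + 14807223069 = 7493559953637, q_9 = 42·8003686669 + 665554790 = 336820394888 → 7493559953637/336820394888
APPEND 4: p_10 = 4·7493559953637 + 178065541204 = 30152305355752, q_10 = 4·336820394888 + 8003686669 = 1355285266221 → 30152305355752/1355285266221
APPEND 35: p_11 = 35·30152305355752 + 7493559953637 = 1062824247404957, q_11 = 35·1355285266221 + 336820394888 = 47771804712623 → 1062824247404957/47771804712623
APPEND 13: p_12 = 13·1062824247404957 + 30152305355752 = 13846867521620193, q_12 = 13·47771804712623 + 1355285266221 = 622388746530320 → 13846867521620193/622388746530320
APPEND 21: p_13 = 21·13846867521620193 + 1062824247404957 = 291847042201429010, q_13 = 21·622388746530320 + 47771804712623 = 13117935481849343 → 291847042201429010/13117935481849343
APPEND 11: p_14 = 11·291847042201429010 + 13846867521620193 = 3224164331737339303, q_14 = 11·13117935481849343 + 622388746530320 = 144919679046873093 → 3224164331737339303/144919679046873093
APPEND 30: p_15 = 30·3224164331737339303 + 291847042201429010 = 97016776994321608100, q_15 = 30·144919679046873093 + 13117935481849343 = 4360708306888042133 → 97016776994321608100/4360708306888042133
APPEND 27: p_16 = 27·97016776994321608100 + 3224164331737339303 = 2622677143178420758003, q_16 = 27·4360708306888042133 + 144919679046873093 = 117884043965024010684 → 2622677143178420758003/117884043965024010684
APPEND 30: p_17 = 30·2622677143178420758003 + 97016776994321608100 = 78777331072346944348190, q_17 = 30·117884043965024010684 + 4360708306888042133 = 3540882027257608362653 → 78777331072346944348190/3540882027257608362653

2692/121
29701/1335
715516/32161
31512405/1416419
378864376/17029189
14807223069/665554790
178065541204/8003686669
1062824247404957/47771804712623
13846867521620193/622388746530320
291847042201429010/13117935481849343
3224164331737339303/144919679046873093
97016776994321608100/4360708306888042133
2622677143178420758003/117884043965024010684
78777331072346944348190/3540882027257608362653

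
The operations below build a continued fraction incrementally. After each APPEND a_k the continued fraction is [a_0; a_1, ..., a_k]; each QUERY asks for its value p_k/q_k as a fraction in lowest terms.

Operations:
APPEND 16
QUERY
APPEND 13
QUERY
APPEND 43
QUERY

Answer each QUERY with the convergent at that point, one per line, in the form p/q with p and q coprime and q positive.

APPEND 16: p_0 = 16·1 + 0 = 16, q_0 = 16·0 + 1 = 1 → 16/1
APPEND 13: p_1 = 13·16 + 1 = 209, q_1 = 13·1 + 0 = 13 → 209/13
APPEND 43: p_2 = 43·209 + 16 = 9003, q_2 = 43·13 + 1 = 560 → 9003/560

16/1
209/13
9003/560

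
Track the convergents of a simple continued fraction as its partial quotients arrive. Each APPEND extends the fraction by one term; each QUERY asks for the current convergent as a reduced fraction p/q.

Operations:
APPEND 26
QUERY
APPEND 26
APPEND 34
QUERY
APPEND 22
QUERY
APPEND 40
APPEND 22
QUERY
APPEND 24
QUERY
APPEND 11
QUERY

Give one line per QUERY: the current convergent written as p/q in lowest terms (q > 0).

APPEND 26: p_0 = 26·1 + 0 = 26, q_0 = 26·0 + 1 = 1 → 26/1
APPEND 26: p_1 = 26·26 + 1 = 677, q_1 = 26·1 + 0 = 26 → 677/26
APPEND 34: p_2 = 34·677 + 26 = 23044, q_2 = 34·26 + 1 = 885 → 23044/885
APPEND 22: p_3 = 22·23044 + 677 = 507645, q_3 = 22·885 + 26 = 19496 → 507645/19496
APPEND 40: p_4 = 40·507645 + 23044 = 20328844, q_4 = 40·19496 + 885 = 780725 → 20328844/780725
APPEND 22: p_5 = 22·20328844 + 507645 = 447742213, q_5 = 22·780725 + 19496 = 17195446 → 447742213/17195446
APPEND 24: p_6 = 24·447742213 + 20328844 = 10766141956, q_6 = 24·17195446 + 780725 = 413471429 → 10766141956/413471429
APPEND 11: p_7 = 11·10766141956 + 447742213 = 118875303729, q_7 = 11·413471429 + 17195446 = 4565381165 → 118875303729/4565381165

26/1
23044/885
507645/19496
447742213/17195446
10766141956/413471429
118875303729/4565381165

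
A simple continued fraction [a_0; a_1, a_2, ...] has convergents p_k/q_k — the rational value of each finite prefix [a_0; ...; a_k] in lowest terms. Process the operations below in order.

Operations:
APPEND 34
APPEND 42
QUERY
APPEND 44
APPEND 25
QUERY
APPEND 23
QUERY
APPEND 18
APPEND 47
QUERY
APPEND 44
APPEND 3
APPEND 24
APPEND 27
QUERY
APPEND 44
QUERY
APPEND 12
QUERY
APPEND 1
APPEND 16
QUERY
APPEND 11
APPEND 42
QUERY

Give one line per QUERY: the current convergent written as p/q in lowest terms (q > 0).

APPEND 34: p_0 = 34·1 + 0 = 34, q_0 = 34·0 + 1 = 1 → 34/1
APPEND 42: p_1 = 42·34 + 1 = 1429, q_1 = 42·1 + 0 = 42 → 1429/42
APPEND 44: p_2 = 44·1429 + 34 = 62910, q_2 = 44·42 + 1 = 1849 → 62910/1849
APPEND 25: p_3 = 25·62910 + 1429 = 1574179, q_3 = 25·1849 + 42 = 46267 → 1574179/46267
APPEND 23: p_4 = 23·1574179 + 62910 = 36269027, q_4 = 23·46267 + 1849 = 1065990 → 36269027/1065990
APPEND 18: p_5 = 18·36269027 + 1574179 = 654416665, q_5 = 18·1065990 + 46267 = 19234087 → 654416665/19234087
APPEND 47: p_6 = 47·654416665 + 36269027 = 30793852282, q_6 = 47·19234087 + 1065990 = 905068079 → 30793852282/905068079
APPEND 44: p_7 = 44·30793852282 + 654416665 = 1355583917073, q_7 = 44·905068079 + 19234087 = 39842229563 → 1355583917073/39842229563
APPEND 3: p_8 = 3·1355583917073 + 30793852282 = 4097545603501, q_8 = 3·39842229563 + 905068079 = 120431756768 → 4097545603501/120431756768
APPEND 24: p_9 = 24·4097545603501 + 1355583917073 = 99696678401097, q_9 = 24·120431756768 + 39842229563 = 2930204391995 → 99696678401097/2930204391995
APPEND 27: p_10 = 27·99696678401097 + 4097545603501 = 2695907862433120, q_10 = 27·2930204391995 + 120431756768 = 79235950340633 → 2695907862433120/79235950340633
APPEND 44: p_11 = 44·2695907862433120 + 99696678401097 = 118719642625458377, q_11 = 44·79235950340633 + 2930204391995 = 3489312019379847 → 118719642625458377/3489312019379847
APPEND 12: p_12 = 12·118719642625458377 + 2695907862433120 = 1427331619367933644, q_12 = 12·3489312019379847 + 79235950340633 = 41950980182898797 → 1427331619367933644/41950980182898797
APPEND 1: p_13 = 1·1427331619367933644 + 118719642625458377 = 1546051261993392021, q_13 = 1·41950980182898797 + 3489312019379847 = 45440292202278644 → 1546051261993392021/45440292202278644
APPEND 16: p_14 = 16·1546051261993392021 + 1427331619367933644 = 26164151811262205980, q_14 = 16·45440292202278644 + 41950980182898797 = 768995655419357101 → 26164151811262205980/768995655419357101
APPEND 11: p_15 = 11·26164151811262205980 + 1546051261993392021 = 289351721185877657801, q_15 = 11·768995655419357101 + 45440292202278644 = 8504392501815206755 → 289351721185877657801/8504392501815206755
APPEND 42: p_16 = 42·289351721185877657801 + 26164151811262205980 = 12178936441618123833622, q_16 = 42·8504392501815206755 + 768995655419357101 = 357953480731658040811 → 12178936441618123833622/357953480731658040811

1429/42
1574179/46267
36269027/1065990
30793852282/905068079
2695907862433120/79235950340633
118719642625458377/3489312019379847
1427331619367933644/41950980182898797
26164151811262205980/768995655419357101
12178936441618123833622/357953480731658040811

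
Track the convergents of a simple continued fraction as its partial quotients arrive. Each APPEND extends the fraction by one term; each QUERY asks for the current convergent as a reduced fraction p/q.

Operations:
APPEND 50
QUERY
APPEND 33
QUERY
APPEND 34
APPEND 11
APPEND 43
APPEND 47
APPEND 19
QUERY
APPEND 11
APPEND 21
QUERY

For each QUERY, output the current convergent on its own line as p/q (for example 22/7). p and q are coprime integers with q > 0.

50/1
1651/33
23883548671/477381908
5567351385130/111279645389

APPEND 50: p_0 = 50·1 + 0 = 50, q_0 = 50·0 + 1 = 1 → 50/1
APPEND 33: p_1 = 33·50 + 1 = 1651, q_1 = 33·1 + 0 = 33 → 1651/33
APPEND 34: p_2 = 34·1651 + 50 = 56184, q_2 = 34·33 + 1 = 1123 → 56184/1123
APPEND 11: p_3 = 11·56184 + 1651 = 619675, q_3 = 11·1123 + 33 = 12386 → 619675/12386
APPEND 43: p_4 = 43·619675 + 56184 = 26702209, q_4 = 43·12386 + 1123 = 533721 → 26702209/533721
APPEND 47: p_5 = 47·26702209 + 619675 = 1255623498, q_5 = 47·533721 + 12386 = 25097273 → 1255623498/25097273
APPEND 19: p_6 = 19·1255623498 + 26702209 = 23883548671, q_6 = 19·25097273 + 533721 = 477381908 → 23883548671/477381908
APPEND 11: p_7 = 11·23883548671 + 1255623498 = 263974658879, q_7 = 11·477381908 + 25097273 = 5276298261 → 263974658879/5276298261
APPEND 21: p_8 = 21·263974658879 + 23883548671 = 5567351385130, q_8 = 21·5276298261 + 477381908 = 111279645389 → 5567351385130/111279645389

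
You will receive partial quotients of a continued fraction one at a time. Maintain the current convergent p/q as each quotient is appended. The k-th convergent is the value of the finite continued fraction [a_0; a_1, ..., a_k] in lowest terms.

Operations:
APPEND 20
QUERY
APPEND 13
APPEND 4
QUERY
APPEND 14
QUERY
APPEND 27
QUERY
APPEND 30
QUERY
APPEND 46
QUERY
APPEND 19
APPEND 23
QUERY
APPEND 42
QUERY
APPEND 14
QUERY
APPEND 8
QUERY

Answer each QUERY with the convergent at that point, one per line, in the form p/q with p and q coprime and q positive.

20/1
1064/53
15157/755
410303/20438
12324247/613895
567325665/28259608
248772098951/12391827889
10459219667824/520994317785
146677847448487/7306312276879
1183881999255720/58971492532817

APPEND 20: p_0 = 20·1 + 0 = 20, q_0 = 20·0 + 1 = 1 → 20/1
APPEND 13: p_1 = 13·20 + 1 = 261, q_1 = 13·1 + 0 = 13 → 261/13
APPEND 4: p_2 = 4·261 + 20 = 1064, q_2 = 4·13 + 1 = 53 → 1064/53
APPEND 14: p_3 = 14·1064 + 261 = 15157, q_3 = 14·53 + 13 = 755 → 15157/755
APPEND 27: p_4 = 27·15157 + 1064 = 410303, q_4 = 27·755 + 53 = 20438 → 410303/20438
APPEND 30: p_5 = 30·410303 + 15157 = 12324247, q_5 = 30·20438 + 755 = 613895 → 12324247/613895
APPEND 46: p_6 = 46·12324247 + 410303 = 567325665, q_6 = 46·613895 + 20438 = 28259608 → 567325665/28259608
APPEND 19: p_7 = 19·567325665 + 12324247 = 10791511882, q_7 = 19·28259608 + 613895 = 537546447 → 10791511882/537546447
APPEND 23: p_8 = 23·10791511882 + 567325665 = 248772098951, q_8 = 23·537546447 + 28259608 = 12391827889 → 248772098951/12391827889
APPEND 42: p_9 = 42·248772098951 + 10791511882 = 10459219667824, q_9 = 42·12391827889 + 537546447 = 520994317785 → 10459219667824/520994317785
APPEND 14: p_10 = 14·10459219667824 + 248772098951 = 146677847448487, q_10 = 14·520994317785 + 12391827889 = 7306312276879 → 146677847448487/7306312276879
APPEND 8: p_11 = 8·146677847448487 + 10459219667824 = 1183881999255720, q_11 = 8·7306312276879 + 520994317785 = 58971492532817 → 1183881999255720/58971492532817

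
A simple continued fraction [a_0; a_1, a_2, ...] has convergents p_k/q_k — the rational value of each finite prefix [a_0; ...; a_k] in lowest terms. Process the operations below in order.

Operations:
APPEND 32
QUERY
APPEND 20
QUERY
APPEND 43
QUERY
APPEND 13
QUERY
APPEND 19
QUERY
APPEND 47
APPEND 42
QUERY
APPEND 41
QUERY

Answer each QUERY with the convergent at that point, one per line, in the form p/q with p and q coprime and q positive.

32/1
641/20
27595/861
359376/11213
6855739/213908
13555178317/422939246
556084890106/17350573975

APPEND 32: p_0 = 32·1 + 0 = 32, q_0 = 32·0 + 1 = 1 → 32/1
APPEND 20: p_1 = 20·32 + 1 = 641, q_1 = 20·1 + 0 = 20 → 641/20
APPEND 43: p_2 = 43·641 + 32 = 27595, q_2 = 43·20 + 1 = 861 → 27595/861
APPEND 13: p_3 = 13·27595 + 641 = 359376, q_3 = 13·861 + 20 = 11213 → 359376/11213
APPEND 19: p_4 = 19·359376 + 27595 = 6855739, q_4 = 19·11213 + 861 = 213908 → 6855739/213908
APPEND 47: p_5 = 47·6855739 + 359376 = 322579109, q_5 = 47·213908 + 11213 = 10064889 → 322579109/10064889
APPEND 42: p_6 = 42·322579109 + 6855739 = 13555178317, q_6 = 42·10064889 + 213908 = 422939246 → 13555178317/422939246
APPEND 41: p_7 = 41·13555178317 + 322579109 = 556084890106, q_7 = 41·422939246 + 10064889 = 17350573975 → 556084890106/17350573975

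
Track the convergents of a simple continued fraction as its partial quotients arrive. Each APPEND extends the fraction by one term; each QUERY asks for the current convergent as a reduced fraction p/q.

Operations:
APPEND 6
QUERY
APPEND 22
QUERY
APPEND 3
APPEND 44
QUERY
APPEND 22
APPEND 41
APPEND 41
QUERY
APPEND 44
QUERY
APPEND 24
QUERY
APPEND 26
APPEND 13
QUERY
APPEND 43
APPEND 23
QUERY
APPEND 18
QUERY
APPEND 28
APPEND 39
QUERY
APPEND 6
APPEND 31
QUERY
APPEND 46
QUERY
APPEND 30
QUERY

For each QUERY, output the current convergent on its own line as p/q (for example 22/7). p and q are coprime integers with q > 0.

6/1
133/22
17953/2970
665750095/110136344
29309232344/4848683793
704087326351/116478547376
239066623653461/39549260449773
237097675750428200/39223533536333357
4278056363904523893/707727255144256234
4685162415101911314849/775075607680589064685
879846074575874805890087/145554661823274995841274
40501150427656717615930300/6700184753103410918594623
1215914358904277403283799087/201151097254925602553679964

APPEND 6: p_0 = 6·1 + 0 = 6, q_0 = 6·0 + 1 = 1 → 6/1
APPEND 22: p_1 = 22·6 + 1 = 133, q_1 = 22·1 + 0 = 22 → 133/22
APPEND 3: p_2 = 3·133 + 6 = 405, q_2 = 3·22 + 1 = 67 → 405/67
APPEND 44: p_3 = 44·405 + 133 = 17953, q_3 = 44·67 + 22 = 2970 → 17953/2970
APPEND 22: p_4 = 22·17953 + 405 = 395371, q_4 = 22·2970 + 67 = 65407 → 395371/65407
APPEND 41: p_5 = 41·395371 + 17953 = 16228164, q_5 = 41·65407 + 2970 = 2684657 → 16228164/2684657
APPEND 41: p_6 = 41·16228164 + 395371 = 665750095, q_6 = 41·2684657 + 65407 = 110136344 → 665750095/110136344
APPEND 44: p_7 = 44·665750095 + 16228164 = 29309232344, q_7 = 44·110136344 + 2684657 = 4848683793 → 29309232344/4848683793
APPEND 24: p_8 = 24·29309232344 + 665750095 = 704087326351, q_8 = 24·4848683793 + 110136344 = 116478547376 → 704087326351/116478547376
APPEND 26: p_9 = 26·704087326351 + 29309232344 = 18335579717470, q_9 = 26·116478547376 + 4848683793 = 3033290915569 → 18335579717470/3033290915569
APPEND 13: p_10 = 13·18335579717470 + 704087326351 = 239066623653461, q_10 = 13·3033290915569 + 116478547376 = 39549260449773 → 239066623653461/39549260449773
APPEND 43: p_11 = 43·239066623653461 + 18335579717470 = 10298200396816293, q_11 = 43·39549260449773 + 3033290915569 = 1703651490255808 → 10298200396816293/1703651490255808
APPEND 23: p_12 = 23·10298200396816293 + 239066623653461 = 237097675750428200, q_12 = 23·1703651490255808 + 39549260449773 = 39223533536333357 → 237097675750428200/39223533536333357
APPEND 18: p_13 = 18·237097675750428200 + 10298200396816293 = 4278056363904523893, q_13 = 18·39223533536333357 + 1703651490255808 = 707727255144256234 → 4278056363904523893/707727255144256234
APPEND 28: p_14 = 28·4278056363904523893 + 237097675750428200 = 120022675865077097204, q_14 = 28·707727255144256234 + 39223533536333357 = 19855586677575507909 → 120022675865077097204/19855586677575507909
APPEND 39: p_15 = 39·120022675865077097204 + 4278056363904523893 = 4685162415101911314849, q_15 = 39·19855586677575507909 + 707727255144256234 = 775075607680589064685 → 4685162415101911314849/775075607680589064685
APPEND 6: p_16 = 6·4685162415101911314849 + 120022675865077097204 = 28230997166476544986298, q_16 = 6·775075607680589064685 + 19855586677575507909 = 4670309232761109896019 → 28230997166476544986298/4670309232761109896019
APPEND 31: p_17 = 31·28230997166476544986298 + 4685162415101911314849 = 879846074575874805890087, q_17 = 31·4670309232761109896019 + 775075607680589064685 = 145554661823274995841274 → 879846074575874805890087/145554661823274995841274
APPEND 46: p_18 = 46·879846074575874805890087 + 28230997166476544986298 = 40501150427656717615930300, q_18 = 46·145554661823274995841274 + 4670309232761109896019 = 6700184753103410918594623 → 40501150427656717615930300/6700184753103410918594623
APPEND 30: p_19 = 30·40501150427656717615930300 + 879846074575874805890087 = 1215914358904277403283799087, q_19 = 30·6700184753103410918594623 + 145554661823274995841274 = 201151097254925602553679964 → 1215914358904277403283799087/201151097254925602553679964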